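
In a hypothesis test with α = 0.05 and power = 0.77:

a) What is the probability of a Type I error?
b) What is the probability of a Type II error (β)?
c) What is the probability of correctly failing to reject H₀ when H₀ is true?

Answer: a) 0.05, b) 0.23, c) 0.95

Derivation:
a) Type I error probability = α = 0.05
b) Power = P(reject H₀ | H₁ true) = 1 - β = 0.77, so Type II error probability = β = 1 - Power = 0.23
c) P(fail to reject H₀ | H₀ true) = 1 - α = 0.95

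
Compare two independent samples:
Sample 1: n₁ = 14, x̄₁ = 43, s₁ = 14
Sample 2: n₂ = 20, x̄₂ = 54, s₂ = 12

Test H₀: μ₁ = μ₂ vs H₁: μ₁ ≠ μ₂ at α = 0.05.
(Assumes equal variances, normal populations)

Pooled variance: s²_p = [13×14² + 19×12²]/(32) = 165.1250
s_p = 12.8501
SE = s_p×√(1/n₁ + 1/n₂) = 12.8501×√(1/14 + 1/20) = 4.4778
t = (x̄₁ - x̄₂)/SE = (43 - 54)/4.4778 = -2.4566
df = 32, t-critical = ±2.037
Decision: reject H₀

Answer: t = -2.4566, reject H₀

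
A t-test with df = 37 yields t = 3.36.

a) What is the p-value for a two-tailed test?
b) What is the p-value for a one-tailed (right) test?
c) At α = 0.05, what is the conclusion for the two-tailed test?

Answer: a) 0.0018, b) 0.0009, c) reject H₀

Derivation:
Using t-distribution with df = 37:
a) Two-tailed: p = 2×P(T > 3.36) = 0.0018
b) One-tailed: p = P(T > 3.36) = 0.0009
c) 0.0018 < 0.05, reject H₀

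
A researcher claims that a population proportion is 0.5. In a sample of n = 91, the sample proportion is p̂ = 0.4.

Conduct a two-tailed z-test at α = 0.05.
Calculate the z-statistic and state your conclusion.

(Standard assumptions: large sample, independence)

Answer: z = -1.9079, fail to reject H₀

Derivation:
H₀: p = 0.5, H₁: p ≠ 0.5
Standard error: SE = √(p₀(1-p₀)/n) = √(0.5×0.5/91) = 0.052414
z-statistic: z = (p̂ - p₀)/SE = (0.4 - 0.5)/0.052414 = -1.9079
Critical value: z_0.025 = ±1.960
p-value = 0.0564
Decision: fail to reject H₀ at α = 0.05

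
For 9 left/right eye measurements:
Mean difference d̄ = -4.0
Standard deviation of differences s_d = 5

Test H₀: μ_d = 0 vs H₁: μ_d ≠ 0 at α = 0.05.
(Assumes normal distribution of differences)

df = n - 1 = 8
SE = s_d/√n = 5/√9 = 1.6667
t = d̄/SE = -4.0/1.6667 = -2.4000
Critical value: t_{0.025,8} = ±2.306
p-value ≈ 0.0432
Decision: reject H₀

Answer: t = -2.4000, reject H₀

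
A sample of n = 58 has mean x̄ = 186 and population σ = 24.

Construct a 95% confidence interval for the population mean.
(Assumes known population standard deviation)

Answer: (179.8233, 192.1767)

Derivation:
Confidence level: 95%, α = 0.05
z_0.025 = 1.960
SE = σ/√n = 24/√58 = 3.1514
Margin of error = 1.960 × 3.1514 = 6.1767
CI: x̄ ± margin = 186 ± 6.1767
CI: (179.8233, 192.1767)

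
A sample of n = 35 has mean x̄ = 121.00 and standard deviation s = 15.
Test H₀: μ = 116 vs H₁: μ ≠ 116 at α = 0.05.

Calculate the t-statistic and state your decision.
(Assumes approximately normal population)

df = n - 1 = 34
SE = s/√n = 15/√35 = 2.5355
t = (x̄ - μ₀)/SE = (121.00 - 116)/2.5355 = 1.9720
Critical value: t_{0.025,34} = ±2.032
p-value ≈ 0.0568
Decision: fail to reject H₀

Answer: t = 1.9720, fail to reject H₀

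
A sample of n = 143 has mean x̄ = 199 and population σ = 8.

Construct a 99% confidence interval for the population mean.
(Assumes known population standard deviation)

Confidence level: 99%, α = 0.01
z_0.005 = 2.576
SE = σ/√n = 8/√143 = 0.6690
Margin of error = 2.576 × 0.6690 = 1.7233
CI: x̄ ± margin = 199 ± 1.7233
CI: (197.2767, 200.7233)

Answer: (197.2767, 200.7233)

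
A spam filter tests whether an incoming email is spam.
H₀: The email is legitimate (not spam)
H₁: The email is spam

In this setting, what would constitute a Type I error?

A Type I error (probability α) occurs when we reject a true H₀.
A Type II error (probability β) occurs when we fail to reject a false H₀.

Answer: Marking a legitimate email as spam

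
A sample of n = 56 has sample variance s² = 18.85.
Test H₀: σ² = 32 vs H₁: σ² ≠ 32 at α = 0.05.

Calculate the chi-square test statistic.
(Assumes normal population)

Answer: χ² = 32.3984, reject H₀

Derivation:
df = n - 1 = 55
χ² = (n-1)s²/σ₀² = 55×18.85/32 = 32.3984
Critical values: χ²_{0.975,55} = 36.398, χ²_{0.025,55} = 77.380
Rejection region: χ² < 36.398 or χ² > 77.380
Decision: reject H₀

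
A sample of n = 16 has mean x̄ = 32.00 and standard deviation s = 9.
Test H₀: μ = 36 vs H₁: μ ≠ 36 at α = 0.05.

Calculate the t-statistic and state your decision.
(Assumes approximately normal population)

df = n - 1 = 15
SE = s/√n = 9/√16 = 2.2500
t = (x̄ - μ₀)/SE = (32.00 - 36)/2.2500 = -1.7778
Critical value: t_{0.025,15} = ±2.131
p-value ≈ 0.0957
Decision: fail to reject H₀

Answer: t = -1.7778, fail to reject H₀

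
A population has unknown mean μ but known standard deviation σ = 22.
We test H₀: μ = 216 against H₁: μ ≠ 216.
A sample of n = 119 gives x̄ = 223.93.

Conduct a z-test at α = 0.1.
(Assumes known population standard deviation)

Standard error: SE = σ/√n = 22/√119 = 2.0167
z-statistic: z = (x̄ - μ₀)/SE = (223.93 - 216)/2.0167 = 3.9322
Critical value: ±1.645
p-value = 0.0001
Decision: reject H₀

Answer: z = 3.9322, reject H₀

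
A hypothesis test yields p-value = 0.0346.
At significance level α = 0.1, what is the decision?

Compare p-value to α:
0.0346 < 0.1
Decision: reject H₀

Answer: reject H₀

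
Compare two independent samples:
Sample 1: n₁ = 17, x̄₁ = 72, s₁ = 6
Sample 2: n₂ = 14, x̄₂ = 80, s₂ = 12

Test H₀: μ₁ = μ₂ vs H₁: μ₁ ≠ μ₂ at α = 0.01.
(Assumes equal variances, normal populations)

Answer: t = -2.4126, fail to reject H₀

Derivation:
Pooled variance: s²_p = [16×6² + 13×12²]/(29) = 84.4138
s_p = 9.1877
SE = s_p×√(1/n₁ + 1/n₂) = 9.1877×√(1/17 + 1/14) = 3.3159
t = (x̄₁ - x̄₂)/SE = (72 - 80)/3.3159 = -2.4126
df = 29, t-critical = ±2.756
Decision: fail to reject H₀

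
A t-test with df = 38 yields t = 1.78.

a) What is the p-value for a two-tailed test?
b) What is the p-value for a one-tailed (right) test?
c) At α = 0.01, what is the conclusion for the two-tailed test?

Answer: a) 0.0831, b) 0.0415, c) fail to reject H₀

Derivation:
Using t-distribution with df = 38:
a) Two-tailed: p = 2×P(T > 1.78) = 0.0831
b) One-tailed: p = P(T > 1.78) = 0.0415
c) 0.0831 ≥ 0.01, fail to reject H₀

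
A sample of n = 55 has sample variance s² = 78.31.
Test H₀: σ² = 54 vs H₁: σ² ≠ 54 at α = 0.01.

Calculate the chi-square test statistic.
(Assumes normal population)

Answer: χ² = 78.3100, fail to reject H₀

Derivation:
df = n - 1 = 54
χ² = (n-1)s²/σ₀² = 54×78.31/54 = 78.3100
Critical values: χ²_{0.995,54} = 30.981, χ²_{0.005,54} = 84.502
Rejection region: χ² < 30.981 or χ² > 84.502
Decision: fail to reject H₀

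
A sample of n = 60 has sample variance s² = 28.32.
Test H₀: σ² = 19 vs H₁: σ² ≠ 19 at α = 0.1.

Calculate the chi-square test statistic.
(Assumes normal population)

df = n - 1 = 59
χ² = (n-1)s²/σ₀² = 59×28.32/19 = 87.9411
Critical values: χ²_{0.95,59} = 42.339, χ²_{0.05,59} = 77.931
Rejection region: χ² < 42.339 or χ² > 77.931
Decision: reject H₀

Answer: χ² = 87.9411, reject H₀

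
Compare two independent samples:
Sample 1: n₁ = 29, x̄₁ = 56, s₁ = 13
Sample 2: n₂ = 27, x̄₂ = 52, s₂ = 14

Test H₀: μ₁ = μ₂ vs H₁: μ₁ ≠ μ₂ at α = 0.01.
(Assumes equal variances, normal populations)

Answer: t = 1.1087, fail to reject H₀

Derivation:
Pooled variance: s²_p = [28×13² + 26×14²]/(54) = 182.0000
s_p = 13.4907
SE = s_p×√(1/n₁ + 1/n₂) = 13.4907×√(1/29 + 1/27) = 3.6078
t = (x̄₁ - x̄₂)/SE = (56 - 52)/3.6078 = 1.1087
df = 54, t-critical = ±2.670
Decision: fail to reject H₀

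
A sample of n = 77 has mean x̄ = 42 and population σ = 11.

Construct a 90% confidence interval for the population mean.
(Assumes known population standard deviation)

Answer: (39.9378, 44.0622)

Derivation:
Confidence level: 90%, α = 0.1
z_0.05 = 1.645
SE = σ/√n = 11/√77 = 1.2536
Margin of error = 1.645 × 1.2536 = 2.0622
CI: x̄ ± margin = 42 ± 2.0622
CI: (39.9378, 44.0622)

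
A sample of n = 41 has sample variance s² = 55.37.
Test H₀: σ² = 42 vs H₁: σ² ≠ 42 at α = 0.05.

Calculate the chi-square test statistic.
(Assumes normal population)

df = n - 1 = 40
χ² = (n-1)s²/σ₀² = 40×55.37/42 = 52.7333
Critical values: χ²_{0.975,40} = 24.433, χ²_{0.025,40} = 59.342
Rejection region: χ² < 24.433 or χ² > 59.342
Decision: fail to reject H₀

Answer: χ² = 52.7333, fail to reject H₀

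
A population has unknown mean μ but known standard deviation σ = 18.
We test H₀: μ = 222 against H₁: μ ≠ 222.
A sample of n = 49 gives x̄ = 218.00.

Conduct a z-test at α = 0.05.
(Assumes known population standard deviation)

Answer: z = -1.5556, fail to reject H₀

Derivation:
Standard error: SE = σ/√n = 18/√49 = 2.5714
z-statistic: z = (x̄ - μ₀)/SE = (218.00 - 222)/2.5714 = -1.5556
Critical value: ±1.960
p-value = 0.1198
Decision: fail to reject H₀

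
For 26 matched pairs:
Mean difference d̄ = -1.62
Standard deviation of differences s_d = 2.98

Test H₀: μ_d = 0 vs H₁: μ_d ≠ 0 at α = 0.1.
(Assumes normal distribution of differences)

df = n - 1 = 25
SE = s_d/√n = 2.98/√26 = 0.5844
t = d̄/SE = -1.62/0.5844 = -2.7721
Critical value: t_{0.05,25} = ±1.708
p-value ≈ 0.0104
Decision: reject H₀

Answer: t = -2.7721, reject H₀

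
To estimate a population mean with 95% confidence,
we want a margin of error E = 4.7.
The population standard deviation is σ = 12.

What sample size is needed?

Answer: n = 26

Derivation:
z_0.025 = 1.960
n = (z×σ/E)² = (1.960×12/4.7)²
n = 25.0426
Round up: n = 26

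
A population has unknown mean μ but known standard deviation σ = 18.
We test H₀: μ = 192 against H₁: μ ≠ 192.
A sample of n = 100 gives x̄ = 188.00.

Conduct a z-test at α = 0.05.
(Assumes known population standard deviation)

Standard error: SE = σ/√n = 18/√100 = 1.8000
z-statistic: z = (x̄ - μ₀)/SE = (188.00 - 192)/1.8000 = -2.2222
Critical value: ±1.960
p-value = 0.0263
Decision: reject H₀

Answer: z = -2.2222, reject H₀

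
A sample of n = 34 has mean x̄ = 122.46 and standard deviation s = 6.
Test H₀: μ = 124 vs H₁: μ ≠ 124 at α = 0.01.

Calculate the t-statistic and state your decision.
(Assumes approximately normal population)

Answer: t = -1.4966, fail to reject H₀

Derivation:
df = n - 1 = 33
SE = s/√n = 6/√34 = 1.0290
t = (x̄ - μ₀)/SE = (122.46 - 124)/1.0290 = -1.4966
Critical value: t_{0.005,33} = ±2.733
p-value ≈ 0.1440
Decision: fail to reject H₀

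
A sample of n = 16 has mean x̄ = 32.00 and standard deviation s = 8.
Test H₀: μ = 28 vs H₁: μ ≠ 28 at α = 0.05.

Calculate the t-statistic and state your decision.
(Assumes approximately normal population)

df = n - 1 = 15
SE = s/√n = 8/√16 = 2.0000
t = (x̄ - μ₀)/SE = (32.00 - 28)/2.0000 = 2.0000
Critical value: t_{0.025,15} = ±2.131
p-value ≈ 0.0639
Decision: fail to reject H₀

Answer: t = 2.0000, fail to reject H₀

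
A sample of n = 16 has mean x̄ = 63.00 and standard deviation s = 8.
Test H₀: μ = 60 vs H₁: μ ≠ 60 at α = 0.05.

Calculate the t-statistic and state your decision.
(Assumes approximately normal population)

Answer: t = 1.5000, fail to reject H₀

Derivation:
df = n - 1 = 15
SE = s/√n = 8/√16 = 2.0000
t = (x̄ - μ₀)/SE = (63.00 - 60)/2.0000 = 1.5000
Critical value: t_{0.025,15} = ±2.131
p-value ≈ 0.1544
Decision: fail to reject H₀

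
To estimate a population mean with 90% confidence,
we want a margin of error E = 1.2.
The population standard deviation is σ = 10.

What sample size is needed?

Answer: n = 188

Derivation:
z_0.05 = 1.645
n = (z×σ/E)² = (1.645×10/1.2)²
n = 187.9184
Round up: n = 188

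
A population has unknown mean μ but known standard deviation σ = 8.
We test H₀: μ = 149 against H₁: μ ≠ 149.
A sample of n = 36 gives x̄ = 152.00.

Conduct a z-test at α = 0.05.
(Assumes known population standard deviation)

Standard error: SE = σ/√n = 8/√36 = 1.3333
z-statistic: z = (x̄ - μ₀)/SE = (152.00 - 149)/1.3333 = 2.2501
Critical value: ±1.960
p-value = 0.0244
Decision: reject H₀

Answer: z = 2.2501, reject H₀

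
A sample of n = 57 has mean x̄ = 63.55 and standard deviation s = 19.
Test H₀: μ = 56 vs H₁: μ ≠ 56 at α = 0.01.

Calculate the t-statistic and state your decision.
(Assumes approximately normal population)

Answer: t = 3.0001, reject H₀

Derivation:
df = n - 1 = 56
SE = s/√n = 19/√57 = 2.5166
t = (x̄ - μ₀)/SE = (63.55 - 56)/2.5166 = 3.0001
Critical value: t_{0.005,56} = ±2.667
p-value ≈ 0.0040
Decision: reject H₀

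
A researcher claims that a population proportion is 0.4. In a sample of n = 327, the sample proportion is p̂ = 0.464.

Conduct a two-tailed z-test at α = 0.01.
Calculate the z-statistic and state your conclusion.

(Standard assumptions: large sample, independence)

H₀: p = 0.4, H₁: p ≠ 0.4
Standard error: SE = √(p₀(1-p₀)/n) = √(0.4×0.6/327) = 0.027091
z-statistic: z = (p̂ - p₀)/SE = (0.464 - 0.4)/0.027091 = 2.3624
Critical value: z_0.005 = ±2.576
p-value = 0.0182
Decision: fail to reject H₀ at α = 0.01

Answer: z = 2.3624, fail to reject H₀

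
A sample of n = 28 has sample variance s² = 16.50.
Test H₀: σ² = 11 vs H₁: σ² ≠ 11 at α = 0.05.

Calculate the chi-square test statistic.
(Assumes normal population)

df = n - 1 = 27
χ² = (n-1)s²/σ₀² = 27×16.50/11 = 40.5000
Critical values: χ²_{0.975,27} = 14.573, χ²_{0.025,27} = 43.195
Rejection region: χ² < 14.573 or χ² > 43.195
Decision: fail to reject H₀

Answer: χ² = 40.5000, fail to reject H₀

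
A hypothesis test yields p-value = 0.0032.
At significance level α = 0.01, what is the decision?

Answer: reject H₀

Derivation:
Compare p-value to α:
0.0032 < 0.01
Decision: reject H₀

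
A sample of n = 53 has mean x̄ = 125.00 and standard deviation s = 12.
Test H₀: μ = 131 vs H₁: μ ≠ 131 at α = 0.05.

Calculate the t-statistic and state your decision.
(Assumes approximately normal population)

Answer: t = -3.6401, reject H₀

Derivation:
df = n - 1 = 52
SE = s/√n = 12/√53 = 1.6483
t = (x̄ - μ₀)/SE = (125.00 - 131)/1.6483 = -3.6401
Critical value: t_{0.025,52} = ±2.007
p-value ≈ 0.0006
Decision: reject H₀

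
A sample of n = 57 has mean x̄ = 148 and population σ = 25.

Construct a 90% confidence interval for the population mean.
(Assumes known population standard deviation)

Confidence level: 90%, α = 0.1
z_0.05 = 1.645
SE = σ/√n = 25/√57 = 3.3113
Margin of error = 1.645 × 3.3113 = 5.4471
CI: x̄ ± margin = 148 ± 5.4471
CI: (142.5529, 153.4471)

Answer: (142.5529, 153.4471)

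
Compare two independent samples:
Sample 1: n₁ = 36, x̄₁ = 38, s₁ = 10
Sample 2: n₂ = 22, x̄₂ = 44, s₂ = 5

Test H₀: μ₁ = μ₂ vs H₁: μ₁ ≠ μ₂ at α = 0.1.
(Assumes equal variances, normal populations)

Answer: t = -2.6153, reject H₀

Derivation:
Pooled variance: s²_p = [35×10² + 21×5²]/(56) = 71.8750
s_p = 8.4779
SE = s_p×√(1/n₁ + 1/n₂) = 8.4779×√(1/36 + 1/22) = 2.2942
t = (x̄₁ - x̄₂)/SE = (38 - 44)/2.2942 = -2.6153
df = 56, t-critical = ±1.673
Decision: reject H₀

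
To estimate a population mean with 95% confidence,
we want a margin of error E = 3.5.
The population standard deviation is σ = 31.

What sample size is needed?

Answer: n = 302

Derivation:
z_0.025 = 1.960
n = (z×σ/E)² = (1.960×31/3.5)²
n = 301.3696
Round up: n = 302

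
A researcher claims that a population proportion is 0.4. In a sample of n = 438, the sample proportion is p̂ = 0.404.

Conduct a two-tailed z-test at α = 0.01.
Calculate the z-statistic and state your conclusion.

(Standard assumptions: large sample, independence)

H₀: p = 0.4, H₁: p ≠ 0.4
Standard error: SE = √(p₀(1-p₀)/n) = √(0.4×0.6/438) = 0.023408
z-statistic: z = (p̂ - p₀)/SE = (0.404 - 0.4)/0.023408 = 0.1709
Critical value: z_0.005 = ±2.576
p-value = 0.8643
Decision: fail to reject H₀ at α = 0.01

Answer: z = 0.1709, fail to reject H₀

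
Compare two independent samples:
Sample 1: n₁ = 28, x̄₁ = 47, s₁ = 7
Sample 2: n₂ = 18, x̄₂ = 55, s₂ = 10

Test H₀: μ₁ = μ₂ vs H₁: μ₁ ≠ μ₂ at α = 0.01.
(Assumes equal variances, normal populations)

Pooled variance: s²_p = [27×7² + 17×10²]/(44) = 68.7045
s_p = 8.2888
SE = s_p×√(1/n₁ + 1/n₂) = 8.2888×√(1/28 + 1/18) = 2.5041
t = (x̄₁ - x̄₂)/SE = (47 - 55)/2.5041 = -3.1948
df = 44, t-critical = ±2.692
Decision: reject H₀

Answer: t = -3.1948, reject H₀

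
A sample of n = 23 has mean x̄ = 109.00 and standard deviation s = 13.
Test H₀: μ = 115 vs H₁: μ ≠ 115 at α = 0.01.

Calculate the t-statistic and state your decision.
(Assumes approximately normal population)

Answer: t = -2.2135, fail to reject H₀

Derivation:
df = n - 1 = 22
SE = s/√n = 13/√23 = 2.7107
t = (x̄ - μ₀)/SE = (109.00 - 115)/2.7107 = -2.2135
Critical value: t_{0.005,22} = ±2.819
p-value ≈ 0.0375
Decision: fail to reject H₀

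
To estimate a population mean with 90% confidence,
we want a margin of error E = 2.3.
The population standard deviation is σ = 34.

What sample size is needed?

z_0.05 = 1.645
n = (z×σ/E)² = (1.645×34/2.3)²
n = 591.3355
Round up: n = 592

Answer: n = 592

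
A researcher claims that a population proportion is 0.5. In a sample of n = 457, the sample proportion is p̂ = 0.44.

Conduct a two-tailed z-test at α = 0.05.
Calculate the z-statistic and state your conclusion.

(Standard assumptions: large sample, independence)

H₀: p = 0.5, H₁: p ≠ 0.5
Standard error: SE = √(p₀(1-p₀)/n) = √(0.5×0.5/457) = 0.023389
z-statistic: z = (p̂ - p₀)/SE = (0.44 - 0.5)/0.023389 = -2.5653
Critical value: z_0.025 = ±1.960
p-value = 0.0103
Decision: reject H₀ at α = 0.05

Answer: z = -2.5653, reject H₀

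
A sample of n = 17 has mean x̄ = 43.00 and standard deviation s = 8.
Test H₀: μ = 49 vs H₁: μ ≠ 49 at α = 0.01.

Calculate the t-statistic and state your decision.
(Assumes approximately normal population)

df = n - 1 = 16
SE = s/√n = 8/√17 = 1.9403
t = (x̄ - μ₀)/SE = (43.00 - 49)/1.9403 = -3.0923
Critical value: t_{0.005,16} = ±2.921
p-value ≈ 0.0070
Decision: reject H₀

Answer: t = -3.0923, reject H₀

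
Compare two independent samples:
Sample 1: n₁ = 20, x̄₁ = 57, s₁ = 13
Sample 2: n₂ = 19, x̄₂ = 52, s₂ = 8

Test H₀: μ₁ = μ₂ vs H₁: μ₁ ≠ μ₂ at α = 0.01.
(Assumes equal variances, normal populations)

Answer: t = 1.4373, fail to reject H₀

Derivation:
Pooled variance: s²_p = [19×13² + 18×8²]/(37) = 117.9189
s_p = 10.8590
SE = s_p×√(1/n₁ + 1/n₂) = 10.8590×√(1/20 + 1/19) = 3.4788
t = (x̄₁ - x̄₂)/SE = (57 - 52)/3.4788 = 1.4373
df = 37, t-critical = ±2.715
Decision: fail to reject H₀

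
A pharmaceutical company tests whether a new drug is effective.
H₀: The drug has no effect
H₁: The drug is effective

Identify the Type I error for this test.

Answer: Concluding the drug is effective when it actually has no effect

Derivation:
Type I error: rejecting H₀ when it is actually true (false positive).
Type II error: failing to reject H₀ when H₁ is actually true (false negative).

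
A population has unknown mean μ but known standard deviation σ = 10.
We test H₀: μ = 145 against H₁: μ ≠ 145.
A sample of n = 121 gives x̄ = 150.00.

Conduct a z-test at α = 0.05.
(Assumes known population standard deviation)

Answer: z = 5.4999, reject H₀

Derivation:
Standard error: SE = σ/√n = 10/√121 = 0.9091
z-statistic: z = (x̄ - μ₀)/SE = (150.00 - 145)/0.9091 = 5.4999
Critical value: ±1.960
p-value < 0.0001
Decision: reject H₀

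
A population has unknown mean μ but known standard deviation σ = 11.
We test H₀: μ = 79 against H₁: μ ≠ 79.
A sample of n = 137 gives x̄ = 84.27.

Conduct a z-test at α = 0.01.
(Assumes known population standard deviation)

Standard error: SE = σ/√n = 11/√137 = 0.9398
z-statistic: z = (x̄ - μ₀)/SE = (84.27 - 79)/0.9398 = 5.6076
Critical value: ±2.576
p-value < 0.0001
Decision: reject H₀

Answer: z = 5.6076, reject H₀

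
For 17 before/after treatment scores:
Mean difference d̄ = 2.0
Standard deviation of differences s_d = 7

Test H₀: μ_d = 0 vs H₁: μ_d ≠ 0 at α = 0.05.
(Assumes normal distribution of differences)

df = n - 1 = 16
SE = s_d/√n = 7/√17 = 1.6977
t = d̄/SE = 2.0/1.6977 = 1.1781
Critical value: t_{0.025,16} = ±2.120
p-value ≈ 0.2560
Decision: fail to reject H₀

Answer: t = 1.1781, fail to reject H₀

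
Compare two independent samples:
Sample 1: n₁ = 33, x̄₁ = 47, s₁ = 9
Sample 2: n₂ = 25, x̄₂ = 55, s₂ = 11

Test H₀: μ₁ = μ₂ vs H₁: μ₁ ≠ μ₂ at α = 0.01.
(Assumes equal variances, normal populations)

Answer: t = -3.0456, reject H₀

Derivation:
Pooled variance: s²_p = [32×9² + 24×11²]/(56) = 98.1429
s_p = 9.9067
SE = s_p×√(1/n₁ + 1/n₂) = 9.9067×√(1/33 + 1/25) = 2.6267
t = (x̄₁ - x̄₂)/SE = (47 - 55)/2.6267 = -3.0456
df = 56, t-critical = ±2.667
Decision: reject H₀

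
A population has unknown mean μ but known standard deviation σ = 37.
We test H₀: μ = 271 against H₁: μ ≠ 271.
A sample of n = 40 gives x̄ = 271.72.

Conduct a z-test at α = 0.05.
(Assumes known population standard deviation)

Standard error: SE = σ/√n = 37/√40 = 5.8502
z-statistic: z = (x̄ - μ₀)/SE = (271.72 - 271)/5.8502 = 0.1231
Critical value: ±1.960
p-value = 0.9020
Decision: fail to reject H₀

Answer: z = 0.1231, fail to reject H₀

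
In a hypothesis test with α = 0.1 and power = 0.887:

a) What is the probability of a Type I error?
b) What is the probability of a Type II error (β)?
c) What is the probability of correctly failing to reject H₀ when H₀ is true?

a) Type I error probability = α = 0.1
b) Power = P(reject H₀ | H₁ true) = 1 - β = 0.887, so Type II error probability = β = 1 - Power = 0.113
c) P(fail to reject H₀ | H₀ true) = 1 - α = 0.9

Answer: a) 0.1, b) 0.113, c) 0.9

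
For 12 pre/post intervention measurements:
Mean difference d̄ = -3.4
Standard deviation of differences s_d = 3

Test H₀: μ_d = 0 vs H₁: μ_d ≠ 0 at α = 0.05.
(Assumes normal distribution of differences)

df = n - 1 = 11
SE = s_d/√n = 3/√12 = 0.8660
t = d̄/SE = -3.4/0.8660 = -3.9261
Critical value: t_{0.025,11} = ±2.201
p-value ≈ 0.0024
Decision: reject H₀

Answer: t = -3.9261, reject H₀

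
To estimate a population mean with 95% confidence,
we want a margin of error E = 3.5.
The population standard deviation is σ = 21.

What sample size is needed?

Answer: n = 139

Derivation:
z_0.025 = 1.960
n = (z×σ/E)² = (1.960×21/3.5)²
n = 138.2976
Round up: n = 139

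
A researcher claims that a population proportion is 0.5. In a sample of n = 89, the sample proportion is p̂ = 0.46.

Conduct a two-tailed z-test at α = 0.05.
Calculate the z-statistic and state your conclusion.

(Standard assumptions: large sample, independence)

Answer: z = -0.7547, fail to reject H₀

Derivation:
H₀: p = 0.5, H₁: p ≠ 0.5
Standard error: SE = √(p₀(1-p₀)/n) = √(0.5×0.5/89) = 0.053000
z-statistic: z = (p̂ - p₀)/SE = (0.46 - 0.5)/0.053000 = -0.7547
Critical value: z_0.025 = ±1.960
p-value = 0.4504
Decision: fail to reject H₀ at α = 0.05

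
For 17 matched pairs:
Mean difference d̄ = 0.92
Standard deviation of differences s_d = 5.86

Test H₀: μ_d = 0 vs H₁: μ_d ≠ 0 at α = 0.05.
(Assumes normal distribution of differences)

df = n - 1 = 16
SE = s_d/√n = 5.86/√17 = 1.4213
t = d̄/SE = 0.92/1.4213 = 0.6473
Critical value: t_{0.025,16} = ±2.120
p-value ≈ 0.5266
Decision: fail to reject H₀

Answer: t = 0.6473, fail to reject H₀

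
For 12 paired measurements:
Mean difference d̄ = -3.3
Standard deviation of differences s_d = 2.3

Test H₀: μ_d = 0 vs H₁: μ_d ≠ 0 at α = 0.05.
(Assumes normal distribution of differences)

df = n - 1 = 11
SE = s_d/√n = 2.3/√12 = 0.6640
t = d̄/SE = -3.3/0.6640 = -4.9699
Critical value: t_{0.025,11} = ±2.201
p-value ≈ 0.0004
Decision: reject H₀

Answer: t = -4.9699, reject H₀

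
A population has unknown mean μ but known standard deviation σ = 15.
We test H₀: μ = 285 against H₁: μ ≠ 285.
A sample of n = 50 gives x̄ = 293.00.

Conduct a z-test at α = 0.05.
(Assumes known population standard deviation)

Standard error: SE = σ/√n = 15/√50 = 2.1213
z-statistic: z = (x̄ - μ₀)/SE = (293.00 - 285)/2.1213 = 3.7713
Critical value: ±1.960
p-value = 0.0002
Decision: reject H₀

Answer: z = 3.7713, reject H₀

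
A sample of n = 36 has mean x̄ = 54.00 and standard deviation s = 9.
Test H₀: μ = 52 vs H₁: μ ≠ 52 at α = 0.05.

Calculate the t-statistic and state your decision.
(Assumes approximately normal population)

Answer: t = 1.3333, fail to reject H₀

Derivation:
df = n - 1 = 35
SE = s/√n = 9/√36 = 1.5000
t = (x̄ - μ₀)/SE = (54.00 - 52)/1.5000 = 1.3333
Critical value: t_{0.025,35} = ±2.030
p-value ≈ 0.1910
Decision: fail to reject H₀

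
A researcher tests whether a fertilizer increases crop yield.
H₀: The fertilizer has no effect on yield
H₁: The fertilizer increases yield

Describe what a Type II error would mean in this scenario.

Type I error (α): Rejecting H₀ when H₀ is true
Type II error (β): Failing to reject H₀ when H₁ is true

Answer: Failing to recommend an effective fertilizer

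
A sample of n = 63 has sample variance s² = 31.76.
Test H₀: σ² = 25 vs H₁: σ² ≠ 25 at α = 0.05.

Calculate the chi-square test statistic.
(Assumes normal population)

df = n - 1 = 62
χ² = (n-1)s²/σ₀² = 62×31.76/25 = 78.7648
Critical values: χ²_{0.975,62} = 42.126, χ²_{0.025,62} = 85.654
Rejection region: χ² < 42.126 or χ² > 85.654
Decision: fail to reject H₀

Answer: χ² = 78.7648, fail to reject H₀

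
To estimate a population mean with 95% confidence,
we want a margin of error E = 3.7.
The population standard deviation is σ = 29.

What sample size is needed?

Answer: n = 236

Derivation:
z_0.025 = 1.960
n = (z×σ/E)² = (1.960×29/3.7)²
n = 235.9960
Round up: n = 236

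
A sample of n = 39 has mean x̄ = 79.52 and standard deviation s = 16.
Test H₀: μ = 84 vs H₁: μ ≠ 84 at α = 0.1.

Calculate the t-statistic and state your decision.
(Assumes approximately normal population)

Answer: t = -1.7486, reject H₀

Derivation:
df = n - 1 = 38
SE = s/√n = 16/√39 = 2.5621
t = (x̄ - μ₀)/SE = (79.52 - 84)/2.5621 = -1.7486
Critical value: t_{0.05,38} = ±1.686
p-value ≈ 0.0884
Decision: reject H₀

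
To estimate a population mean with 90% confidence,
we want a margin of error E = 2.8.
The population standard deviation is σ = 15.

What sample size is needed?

z_0.05 = 1.645
n = (z×σ/E)² = (1.645×15/2.8)²
n = 77.6602
Round up: n = 78

Answer: n = 78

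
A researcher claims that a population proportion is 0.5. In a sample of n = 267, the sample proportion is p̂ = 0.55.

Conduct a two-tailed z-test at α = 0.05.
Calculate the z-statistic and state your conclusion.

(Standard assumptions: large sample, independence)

Answer: z = 1.6340, fail to reject H₀

Derivation:
H₀: p = 0.5, H₁: p ≠ 0.5
Standard error: SE = √(p₀(1-p₀)/n) = √(0.5×0.5/267) = 0.030600
z-statistic: z = (p̂ - p₀)/SE = (0.55 - 0.5)/0.030600 = 1.6340
Critical value: z_0.025 = ±1.960
p-value = 0.1023
Decision: fail to reject H₀ at α = 0.05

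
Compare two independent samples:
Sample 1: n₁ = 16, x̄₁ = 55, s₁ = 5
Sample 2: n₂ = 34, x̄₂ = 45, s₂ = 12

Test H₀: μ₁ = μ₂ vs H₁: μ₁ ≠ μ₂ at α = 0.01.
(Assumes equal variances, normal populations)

Answer: t = 3.1915, reject H₀

Derivation:
Pooled variance: s²_p = [15×5² + 33×12²]/(48) = 106.8125
s_p = 10.3350
SE = s_p×√(1/n₁ + 1/n₂) = 10.3350×√(1/16 + 1/34) = 3.1333
t = (x̄₁ - x̄₂)/SE = (55 - 45)/3.1333 = 3.1915
df = 48, t-critical = ±2.682
Decision: reject H₀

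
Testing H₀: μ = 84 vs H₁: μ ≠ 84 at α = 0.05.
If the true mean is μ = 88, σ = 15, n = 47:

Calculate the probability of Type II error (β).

SE = σ/√n = 15/√47 = 2.1880
Critical values: μ₀ ± z_0.025×SE = 84 ± 1.960×2.1880
Acceptance region: (79.7115, 88.2885)
Under H₁ (μ = 88): z_high = (88.2885 - 88)/2.1880 = 0.1319, z_low = (79.7115 - 88)/2.1880 = -3.7882
β = P(not reject | H₁) = Φ(0.1319) - Φ(-3.7882) ≈ 0.5524

Answer: β ≈ 0.5524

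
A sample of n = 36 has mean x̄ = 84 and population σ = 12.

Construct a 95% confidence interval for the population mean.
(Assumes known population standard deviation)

Confidence level: 95%, α = 0.05
z_0.025 = 1.960
SE = σ/√n = 12/√36 = 2.0000
Margin of error = 1.960 × 2.0000 = 3.9200
CI: x̄ ± margin = 84 ± 3.9200
CI: (80.0800, 87.9200)

Answer: (80.0800, 87.9200)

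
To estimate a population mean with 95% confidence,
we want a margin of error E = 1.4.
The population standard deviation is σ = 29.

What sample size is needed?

z_0.025 = 1.960
n = (z×σ/E)² = (1.960×29/1.4)²
n = 1648.3600
Round up: n = 1649

Answer: n = 1649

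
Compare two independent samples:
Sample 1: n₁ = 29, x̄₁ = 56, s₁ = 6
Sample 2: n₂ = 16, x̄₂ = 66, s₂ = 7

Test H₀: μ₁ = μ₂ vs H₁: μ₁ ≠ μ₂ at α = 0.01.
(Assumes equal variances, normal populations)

Pooled variance: s²_p = [28×6² + 15×7²]/(43) = 40.5349
s_p = 6.3667
SE = s_p×√(1/n₁ + 1/n₂) = 6.3667×√(1/29 + 1/16) = 1.9827
t = (x̄₁ - x̄₂)/SE = (56 - 66)/1.9827 = -5.0436
df = 43, t-critical = ±2.695
Decision: reject H₀

Answer: t = -5.0436, reject H₀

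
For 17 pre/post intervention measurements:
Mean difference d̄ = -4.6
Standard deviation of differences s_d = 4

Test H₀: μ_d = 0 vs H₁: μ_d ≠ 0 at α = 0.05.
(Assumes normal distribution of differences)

Answer: t = -4.7418, reject H₀

Derivation:
df = n - 1 = 16
SE = s_d/√n = 4/√17 = 0.9701
t = d̄/SE = -4.6/0.9701 = -4.7418
Critical value: t_{0.025,16} = ±2.120
p-value ≈ 0.0002
Decision: reject H₀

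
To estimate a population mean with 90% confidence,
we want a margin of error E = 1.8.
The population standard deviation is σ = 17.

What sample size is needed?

Answer: n = 242

Derivation:
z_0.05 = 1.645
n = (z×σ/E)² = (1.645×17/1.8)²
n = 241.3707
Round up: n = 242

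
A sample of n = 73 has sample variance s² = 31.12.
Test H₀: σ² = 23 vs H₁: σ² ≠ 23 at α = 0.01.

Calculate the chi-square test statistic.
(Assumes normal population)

Answer: χ² = 97.4191, fail to reject H₀

Derivation:
df = n - 1 = 72
χ² = (n-1)s²/σ₀² = 72×31.12/23 = 97.4191
Critical values: χ²_{0.995,72} = 44.843, χ²_{0.005,72} = 106.648
Rejection region: χ² < 44.843 or χ² > 106.648
Decision: fail to reject H₀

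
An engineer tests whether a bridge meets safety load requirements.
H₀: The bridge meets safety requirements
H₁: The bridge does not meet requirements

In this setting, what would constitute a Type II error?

Answer: Declaring an unsafe bridge to be safe

Derivation:
Type I error (α): Rejecting H₀ when H₀ is true
Type II error (β): Failing to reject H₀ when H₁ is true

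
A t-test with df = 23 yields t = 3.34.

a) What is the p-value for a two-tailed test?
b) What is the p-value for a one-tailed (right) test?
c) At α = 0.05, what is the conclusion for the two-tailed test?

Using t-distribution with df = 23:
a) Two-tailed: p = 2×P(T > 3.34) = 0.0028
b) One-tailed: p = P(T > 3.34) = 0.0014
c) 0.0028 < 0.05, reject H₀

Answer: a) 0.0028, b) 0.0014, c) reject H₀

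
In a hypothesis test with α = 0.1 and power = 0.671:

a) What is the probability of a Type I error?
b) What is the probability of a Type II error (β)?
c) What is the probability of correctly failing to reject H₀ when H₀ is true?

Answer: a) 0.1, b) 0.329, c) 0.9

Derivation:
a) Type I error probability = α = 0.1
b) Power = P(reject H₀ | H₁ true) = 1 - β = 0.671, so Type II error probability = β = 1 - Power = 0.329
c) P(fail to reject H₀ | H₀ true) = 1 - α = 0.9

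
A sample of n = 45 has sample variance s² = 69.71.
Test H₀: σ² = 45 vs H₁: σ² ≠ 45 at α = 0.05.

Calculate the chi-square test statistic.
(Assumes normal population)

Answer: χ² = 68.1609, reject H₀

Derivation:
df = n - 1 = 44
χ² = (n-1)s²/σ₀² = 44×69.71/45 = 68.1609
Critical values: χ²_{0.975,44} = 27.575, χ²_{0.025,44} = 64.201
Rejection region: χ² < 27.575 or χ² > 64.201
Decision: reject H₀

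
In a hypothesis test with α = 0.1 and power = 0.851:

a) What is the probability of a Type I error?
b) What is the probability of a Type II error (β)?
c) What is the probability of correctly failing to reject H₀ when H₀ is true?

a) Type I error probability = α = 0.1
b) Power = P(reject H₀ | H₁ true) = 1 - β = 0.851, so Type II error probability = β = 1 - Power = 0.149
c) P(fail to reject H₀ | H₀ true) = 1 - α = 0.9

Answer: a) 0.1, b) 0.149, c) 0.9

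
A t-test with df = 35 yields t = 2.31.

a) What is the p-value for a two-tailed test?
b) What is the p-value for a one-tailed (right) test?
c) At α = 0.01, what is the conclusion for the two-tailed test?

Using t-distribution with df = 35:
a) Two-tailed: p = 2×P(T > 2.31) = 0.0269
b) One-tailed: p = P(T > 2.31) = 0.0135
c) 0.0269 ≥ 0.01, fail to reject H₀

Answer: a) 0.0269, b) 0.0135, c) fail to reject H₀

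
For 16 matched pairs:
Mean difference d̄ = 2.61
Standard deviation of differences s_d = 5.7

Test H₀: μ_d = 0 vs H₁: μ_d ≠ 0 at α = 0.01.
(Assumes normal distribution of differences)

Answer: t = 1.8316, fail to reject H₀

Derivation:
df = n - 1 = 15
SE = s_d/√n = 5.7/√16 = 1.4250
t = d̄/SE = 2.61/1.4250 = 1.8316
Critical value: t_{0.005,15} = ±2.947
p-value ≈ 0.0869
Decision: fail to reject H₀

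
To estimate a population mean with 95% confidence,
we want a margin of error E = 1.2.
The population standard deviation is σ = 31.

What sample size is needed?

z_0.025 = 1.960
n = (z×σ/E)² = (1.960×31/1.2)²
n = 2563.7344
Round up: n = 2564

Answer: n = 2564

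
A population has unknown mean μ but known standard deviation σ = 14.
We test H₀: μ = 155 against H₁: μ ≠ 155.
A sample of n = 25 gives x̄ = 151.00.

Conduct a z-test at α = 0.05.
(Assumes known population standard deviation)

Answer: z = -1.4286, fail to reject H₀

Derivation:
Standard error: SE = σ/√n = 14/√25 = 2.8000
z-statistic: z = (x̄ - μ₀)/SE = (151.00 - 155)/2.8000 = -1.4286
Critical value: ±1.960
p-value = 0.1531
Decision: fail to reject H₀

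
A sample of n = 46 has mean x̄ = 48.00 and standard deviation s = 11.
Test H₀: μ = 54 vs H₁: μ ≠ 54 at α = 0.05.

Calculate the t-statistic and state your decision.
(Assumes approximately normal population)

df = n - 1 = 45
SE = s/√n = 11/√46 = 1.6219
t = (x̄ - μ₀)/SE = (48.00 - 54)/1.6219 = -3.6994
Critical value: t_{0.025,45} = ±2.014
p-value ≈ 0.0006
Decision: reject H₀

Answer: t = -3.6994, reject H₀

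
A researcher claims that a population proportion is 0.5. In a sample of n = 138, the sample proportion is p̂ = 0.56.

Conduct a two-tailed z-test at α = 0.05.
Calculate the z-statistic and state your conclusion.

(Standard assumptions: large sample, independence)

Answer: z = 1.4097, fail to reject H₀

Derivation:
H₀: p = 0.5, H₁: p ≠ 0.5
Standard error: SE = √(p₀(1-p₀)/n) = √(0.5×0.5/138) = 0.042563
z-statistic: z = (p̂ - p₀)/SE = (0.56 - 0.5)/0.042563 = 1.4097
Critical value: z_0.025 = ±1.960
p-value = 0.1586
Decision: fail to reject H₀ at α = 0.05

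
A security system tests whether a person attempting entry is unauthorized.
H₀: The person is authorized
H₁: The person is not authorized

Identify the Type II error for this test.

Type I error (α): Rejecting H₀ when H₀ is true
Type II error (β): Failing to reject H₀ when H₁ is true

Answer: Granting entry to an unauthorized person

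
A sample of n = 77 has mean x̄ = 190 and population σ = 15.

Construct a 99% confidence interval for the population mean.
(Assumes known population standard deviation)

Confidence level: 99%, α = 0.01
z_0.005 = 2.576
SE = σ/√n = 15/√77 = 1.7094
Margin of error = 2.576 × 1.7094 = 4.4034
CI: x̄ ± margin = 190 ± 4.4034
CI: (185.5966, 194.4034)

Answer: (185.5966, 194.4034)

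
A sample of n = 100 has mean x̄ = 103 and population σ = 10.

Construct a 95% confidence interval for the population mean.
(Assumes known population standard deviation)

Confidence level: 95%, α = 0.05
z_0.025 = 1.960
SE = σ/√n = 10/√100 = 1.0000
Margin of error = 1.960 × 1.0000 = 1.9600
CI: x̄ ± margin = 103 ± 1.9600
CI: (101.0400, 104.9600)

Answer: (101.0400, 104.9600)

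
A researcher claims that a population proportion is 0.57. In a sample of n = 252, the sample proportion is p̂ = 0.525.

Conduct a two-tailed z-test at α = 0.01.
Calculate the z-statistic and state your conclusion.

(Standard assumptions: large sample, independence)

Answer: z = -1.4429, fail to reject H₀

Derivation:
H₀: p = 0.57, H₁: p ≠ 0.57
Standard error: SE = √(p₀(1-p₀)/n) = √(0.57×0.43/252) = 0.031187
z-statistic: z = (p̂ - p₀)/SE = (0.525 - 0.57)/0.031187 = -1.4429
Critical value: z_0.005 = ±2.576
p-value = 0.1490
Decision: fail to reject H₀ at α = 0.01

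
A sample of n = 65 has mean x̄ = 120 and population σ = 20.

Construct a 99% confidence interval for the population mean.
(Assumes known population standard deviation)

Answer: (113.6097, 126.3903)

Derivation:
Confidence level: 99%, α = 0.01
z_0.005 = 2.576
SE = σ/√n = 20/√65 = 2.4807
Margin of error = 2.576 × 2.4807 = 6.3903
CI: x̄ ± margin = 120 ± 6.3903
CI: (113.6097, 126.3903)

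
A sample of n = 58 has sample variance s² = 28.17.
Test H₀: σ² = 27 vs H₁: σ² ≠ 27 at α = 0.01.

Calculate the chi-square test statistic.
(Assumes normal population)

df = n - 1 = 57
χ² = (n-1)s²/σ₀² = 57×28.17/27 = 59.4700
Critical values: χ²_{0.995,57} = 33.248, χ²_{0.005,57} = 88.236
Rejection region: χ² < 33.248 or χ² > 88.236
Decision: fail to reject H₀

Answer: χ² = 59.4700, fail to reject H₀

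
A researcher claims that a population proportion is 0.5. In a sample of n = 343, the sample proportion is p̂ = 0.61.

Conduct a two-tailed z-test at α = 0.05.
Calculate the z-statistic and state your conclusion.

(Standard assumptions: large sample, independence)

H₀: p = 0.5, H₁: p ≠ 0.5
Standard error: SE = √(p₀(1-p₀)/n) = √(0.5×0.5/343) = 0.026997
z-statistic: z = (p̂ - p₀)/SE = (0.61 - 0.5)/0.026997 = 4.0745
Critical value: z_0.025 = ±1.960
p-value < 0.0001
Decision: reject H₀ at α = 0.05

Answer: z = 4.0745, reject H₀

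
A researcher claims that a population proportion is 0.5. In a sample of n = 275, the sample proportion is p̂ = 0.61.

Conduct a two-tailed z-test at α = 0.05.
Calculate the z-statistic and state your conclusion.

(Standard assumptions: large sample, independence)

H₀: p = 0.5, H₁: p ≠ 0.5
Standard error: SE = √(p₀(1-p₀)/n) = √(0.5×0.5/275) = 0.030151
z-statistic: z = (p̂ - p₀)/SE = (0.61 - 0.5)/0.030151 = 3.6483
Critical value: z_0.025 = ±1.960
p-value = 0.0003
Decision: reject H₀ at α = 0.05

Answer: z = 3.6483, reject H₀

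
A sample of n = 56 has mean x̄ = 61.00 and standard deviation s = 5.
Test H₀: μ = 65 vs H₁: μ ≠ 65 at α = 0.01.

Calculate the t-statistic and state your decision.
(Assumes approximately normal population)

Answer: t = -5.9862, reject H₀

Derivation:
df = n - 1 = 55
SE = s/√n = 5/√56 = 0.6682
t = (x̄ - μ₀)/SE = (61.00 - 65)/0.6682 = -5.9862
Critical value: t_{0.005,55} = ±2.668
p-value < 0.0001
Decision: reject H₀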